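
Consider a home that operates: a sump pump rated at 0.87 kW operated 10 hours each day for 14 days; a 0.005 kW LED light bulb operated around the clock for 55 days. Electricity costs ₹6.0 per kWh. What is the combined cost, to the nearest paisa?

sump pump: Runtime = 10 h/day × 14 days = 140 h
sump pump: 0.87 kW × 140 h = 121.8 kWh
LED light bulb: Runtime = 24 h × 55 = 1320 h
LED light bulb: 0.005 kW × 1320 h = 6.6 kWh
Total energy = 128.4 kWh
Cost = 128.4 × ₹6.0 = ₹770.40

₹770.40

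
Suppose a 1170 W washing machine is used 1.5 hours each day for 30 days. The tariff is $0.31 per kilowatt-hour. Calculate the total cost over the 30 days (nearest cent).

Runtime = 1.5 h/day × 30 days = 45 h
Energy = 1.17 kW × 45 h = 52.65 kWh
Cost = 52.65 kWh × $0.31/kWh = $16.32

$16.32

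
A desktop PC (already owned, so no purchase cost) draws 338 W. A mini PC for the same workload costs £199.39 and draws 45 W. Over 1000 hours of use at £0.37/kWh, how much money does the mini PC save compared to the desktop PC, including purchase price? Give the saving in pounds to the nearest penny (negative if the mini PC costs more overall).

-£90.98

desktop PC: £0.00 + (338/1000) kW × 1000 h × £0.37 = £0.00 + £125.06 = £125.06
mini PC: £199.39 + (45/1000) kW × 1000 h × £0.37 = £199.39 + £16.65 = £216.04
Saving = £125.06 − £216.04 = −£90.98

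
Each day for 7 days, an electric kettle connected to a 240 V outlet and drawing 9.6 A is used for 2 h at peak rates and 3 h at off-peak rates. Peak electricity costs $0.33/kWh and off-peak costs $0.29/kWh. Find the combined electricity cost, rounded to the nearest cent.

$24.68

Power = 9.6 A × 240 V = 2304 W = 2.304 kW
Peak energy = 2.304 kW × 2 h × 7 = 32.256 kWh
Off-peak energy = 2.304 kW × 3 h × 7 = 48.384 kWh
Cost = 32.256 × $0.33 + 48.384 × $0.29 = $10.64448 + $14.03136 = $24.68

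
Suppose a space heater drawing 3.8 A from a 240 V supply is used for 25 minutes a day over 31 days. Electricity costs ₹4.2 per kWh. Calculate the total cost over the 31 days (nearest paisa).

Power = 3.8 A × 240 V = 912 W = 0.912 kW
Runtime = 25 min × 31 = 775 min = 12.916666… h
Energy = 0.912 kW × 12.916666… h = 11.78 kWh
Cost = 11.78 kWh × ₹4.2/kWh = ₹49.48

₹49.48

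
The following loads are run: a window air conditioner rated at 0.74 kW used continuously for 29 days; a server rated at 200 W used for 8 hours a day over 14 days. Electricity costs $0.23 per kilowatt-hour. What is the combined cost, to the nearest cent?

$123.61

window air conditioner: Runtime = 24 h × 29 = 696 h
window air conditioner: 0.74 kW × 696 h = 515.04 kWh
server: Runtime = 8 h/day × 14 days = 112 h
server: 0.2 kW × 112 h = 22.4 kWh
Total energy = 537.44 kWh
Cost = 537.44 × $0.23 = $123.61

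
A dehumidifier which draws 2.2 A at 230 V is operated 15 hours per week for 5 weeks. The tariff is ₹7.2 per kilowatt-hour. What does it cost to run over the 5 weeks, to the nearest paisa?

Power = 2.2 A × 230 V = 506 W = 0.506 kW
Runtime = 15 h/week × 5 weeks = 75 h
Energy = 0.506 kW × 75 h = 37.95 kWh
Cost = 37.95 kWh × ₹7.2/kWh = ₹273.24

₹273.24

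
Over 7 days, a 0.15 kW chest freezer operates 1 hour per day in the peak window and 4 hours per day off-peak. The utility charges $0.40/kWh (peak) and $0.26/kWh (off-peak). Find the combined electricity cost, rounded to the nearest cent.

$1.51

Peak energy = 0.15 kW × 1 h × 7 = 1.05 kWh
Off-peak energy = 0.15 kW × 4 h × 7 = 4.2 kWh
Cost = 1.05 × $0.40 + 4.2 × $0.26 = $0.42 + $1.092 = $1.51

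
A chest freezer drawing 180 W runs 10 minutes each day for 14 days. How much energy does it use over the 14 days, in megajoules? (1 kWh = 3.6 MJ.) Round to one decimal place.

Runtime = 10 min × 14 = 140 min = 2.333333… h
Energy = 0.18 kW × 2.333333… h = 0.42 kWh
= 0.42 × 3.6 MJ = 1.5 MJ

1.5 MJ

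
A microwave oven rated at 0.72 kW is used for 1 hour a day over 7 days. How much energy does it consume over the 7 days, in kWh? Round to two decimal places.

Runtime = 1 h/day × 7 days = 7 h
Energy = 0.72 kW × 7 h = 5.04 kWh

5.04 kWh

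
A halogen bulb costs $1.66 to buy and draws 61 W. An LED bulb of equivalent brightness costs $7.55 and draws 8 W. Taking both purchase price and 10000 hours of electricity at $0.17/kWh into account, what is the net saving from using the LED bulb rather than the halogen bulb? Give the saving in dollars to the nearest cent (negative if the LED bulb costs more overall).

$84.21

halogen bulb: $1.66 + (61/1000) kW × 10000 h × $0.17 = $1.66 + $103.7 = $105.36
LED bulb: $7.55 + (8/1000) kW × 10000 h × $0.17 = $7.55 + $13.6 = $21.15
Saving = $105.36 − $21.15 = $84.21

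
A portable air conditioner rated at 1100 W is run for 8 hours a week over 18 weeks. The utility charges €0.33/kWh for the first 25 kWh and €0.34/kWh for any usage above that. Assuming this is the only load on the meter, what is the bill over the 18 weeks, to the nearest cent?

Runtime = 8 h/week × 18 weeks = 144 h
Energy = 1.1 kW × 144 h = 158.4 kWh
Tier 1 (0–25 kWh): 25 × €0.33 = €8.25
Above 25 kWh: 133.4 × €0.34 = €45.356
Bill = €53.61

€53.61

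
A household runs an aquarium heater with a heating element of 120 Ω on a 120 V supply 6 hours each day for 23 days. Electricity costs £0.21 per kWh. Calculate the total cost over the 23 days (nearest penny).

£3.48

Power = V²/R = 120²/120 = 120 W = 0.12 kW
Runtime = 6 h/day × 23 days = 138 h
Energy = 0.12 kW × 138 h = 16.56 kWh
Cost = 16.56 kWh × £0.21/kWh = £3.48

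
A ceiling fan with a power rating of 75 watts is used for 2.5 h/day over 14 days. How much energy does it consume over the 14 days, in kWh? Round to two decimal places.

Runtime = 2.5 h/day × 14 days = 35 h
Energy = 0.075 kW × 35 h = 2.625 kWh ≈ 2.63 kWh

2.63 kWh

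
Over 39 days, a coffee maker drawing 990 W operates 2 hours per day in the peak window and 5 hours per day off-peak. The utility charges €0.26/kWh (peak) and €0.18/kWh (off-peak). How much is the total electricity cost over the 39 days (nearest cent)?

€54.83

Peak energy = 0.99 kW × 2 h × 39 = 77.22 kWh
Off-peak energy = 0.99 kW × 5 h × 39 = 193.05 kWh
Cost = 77.22 × €0.26 + 193.05 × €0.18 = €20.0772 + €34.749 = €54.83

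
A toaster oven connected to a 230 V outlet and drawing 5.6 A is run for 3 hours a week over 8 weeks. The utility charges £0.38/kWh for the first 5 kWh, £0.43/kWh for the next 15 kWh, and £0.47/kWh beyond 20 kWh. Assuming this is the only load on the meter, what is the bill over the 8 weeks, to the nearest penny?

Power = 5.6 A × 230 V = 1288 W = 1.288 kW
Runtime = 3 h/week × 8 weeks = 24 h
Energy = 1.288 kW × 24 h = 30.912 kWh
Tier 1 (0–5 kWh): 5 × £0.38 = £1.9
Tier 2 (5–20 kWh): 15 × £0.43 = £6.45
Above 20 kWh: 10.912 × £0.47 = £5.12864
Bill = £13.48

£13.48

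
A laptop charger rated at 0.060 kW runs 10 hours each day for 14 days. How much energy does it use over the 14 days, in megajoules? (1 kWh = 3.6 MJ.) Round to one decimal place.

Runtime = 10 h/day × 14 days = 140 h
Energy = 0.06 kW × 140 h = 8.4 kWh
= 8.4 × 3.6 MJ = 30.2 MJ

30.2 MJ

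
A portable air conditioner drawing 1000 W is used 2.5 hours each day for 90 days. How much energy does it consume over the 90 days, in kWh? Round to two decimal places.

Runtime = 2.5 h/day × 90 days = 225 h
Energy = 1 kW × 225 h = 225 kWh

225.00 kWh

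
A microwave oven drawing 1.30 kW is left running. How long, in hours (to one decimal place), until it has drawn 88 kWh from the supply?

67.7 h

Hours = 88 kWh ÷ 1.3 kW = 67.7 h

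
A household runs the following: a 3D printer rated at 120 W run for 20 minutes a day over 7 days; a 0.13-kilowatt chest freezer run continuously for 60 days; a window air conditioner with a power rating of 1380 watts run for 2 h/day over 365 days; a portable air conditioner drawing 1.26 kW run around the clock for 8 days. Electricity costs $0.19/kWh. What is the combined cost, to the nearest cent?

$272.99

3D printer: Runtime = 20 min × 7 = 140 min = 2.333333… h
3D printer: 0.12 kW × 2.333333… h = 0.28 kWh
chest freezer: Runtime = 24 h × 60 = 1440 h
chest freezer: 0.13 kW × 1440 h = 187.2 kWh
window air conditioner: Runtime = 2 h/day × 365 days = 730 h
window air conditioner: 1.38 kW × 730 h = 1007.4 kWh
portable air conditioner: Runtime = 24 h × 8 = 192 h
portable air conditioner: 1.26 kW × 192 h = 241.92 kWh
Total energy = 1436.8 kWh
Cost = 1436.8 × $0.19 = $272.99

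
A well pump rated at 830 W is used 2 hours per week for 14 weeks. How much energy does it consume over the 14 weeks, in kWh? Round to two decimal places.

Runtime = 2 h/week × 14 weeks = 28 h
Energy = 0.83 kW × 28 h = 23.24 kWh

23.24 kWh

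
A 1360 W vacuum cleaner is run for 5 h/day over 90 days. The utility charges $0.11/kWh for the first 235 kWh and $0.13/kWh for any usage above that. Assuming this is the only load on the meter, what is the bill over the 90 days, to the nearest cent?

Runtime = 5 h/day × 90 days = 450 h
Energy = 1.36 kW × 450 h = 612 kWh
Tier 1 (0–235 kWh): 235 × $0.11 = $25.85
Above 235 kWh: 377 × $0.13 = $49.01
Bill = $74.86

$74.86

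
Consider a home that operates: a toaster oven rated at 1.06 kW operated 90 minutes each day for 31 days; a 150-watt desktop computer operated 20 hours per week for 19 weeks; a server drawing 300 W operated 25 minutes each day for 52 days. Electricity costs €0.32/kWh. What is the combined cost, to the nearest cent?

€36.09

toaster oven: Runtime = 90 min × 31 = 2790 min = 46.5 h
toaster oven: 1.06 kW × 46.5 h = 49.29 kWh
desktop computer: Runtime = 20 h/week × 19 weeks = 380 h
desktop computer: 0.15 kW × 380 h = 57 kWh
server: Runtime = 25 min × 52 = 1300 min = 21.666666… h
server: 0.3 kW × 21.666666… h = 6.5 kWh
Total energy = 112.79 kWh
Cost = 112.79 × €0.32 = €36.09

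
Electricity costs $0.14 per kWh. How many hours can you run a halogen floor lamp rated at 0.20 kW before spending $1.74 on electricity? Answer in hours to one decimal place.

Energy available = $1.74 ÷ $0.14/kWh = 12.4286 kWh
Hours = 12.4286 kWh ÷ 0.2 kW = 62.1 h

62.1 h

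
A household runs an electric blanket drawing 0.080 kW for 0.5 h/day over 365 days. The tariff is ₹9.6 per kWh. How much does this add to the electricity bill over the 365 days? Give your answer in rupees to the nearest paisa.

₹140.16

Runtime = 0.5 h/day × 365 days = 182.5 h
Energy = 0.08 kW × 182.5 h = 14.6 kWh
Cost = 14.6 kWh × ₹9.6/kWh = ₹140.16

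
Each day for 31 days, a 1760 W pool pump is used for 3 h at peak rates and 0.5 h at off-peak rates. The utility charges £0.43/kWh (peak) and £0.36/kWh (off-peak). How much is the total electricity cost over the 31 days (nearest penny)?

£80.20

Peak energy = 1.76 kW × 3 h × 31 = 163.68 kWh
Off-peak energy = 1.76 kW × 0.5 h × 31 = 27.28 kWh
Cost = 163.68 × £0.43 + 27.28 × £0.36 = £70.3824 + £9.8208 = £80.20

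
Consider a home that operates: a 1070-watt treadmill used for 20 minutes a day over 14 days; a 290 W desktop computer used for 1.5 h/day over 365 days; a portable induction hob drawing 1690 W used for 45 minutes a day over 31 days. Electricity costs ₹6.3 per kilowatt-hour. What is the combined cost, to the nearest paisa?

₹1279.28

treadmill: Runtime = 20 min × 14 = 280 min = 4.666666… h
treadmill: 1.07 kW × 4.666666… h = 4.993333… kWh
desktop computer: Runtime = 1.5 h/day × 365 days = 547.5 h
desktop computer: 0.29 kW × 547.5 h = 158.775 kWh
portable induction hob: Runtime = 45 min × 31 = 1395 min = 23.25 h
portable induction hob: 1.69 kW × 23.25 h = 39.2925 kWh
Total energy = 203.060833… kWh
Cost = 203.060833… × ₹6.3 = ₹1279.28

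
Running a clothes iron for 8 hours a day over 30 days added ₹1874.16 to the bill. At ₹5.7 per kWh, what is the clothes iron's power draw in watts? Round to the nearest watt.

Energy = ₹1874.16 ÷ ₹5.7/kWh = 328.8 kWh
Runtime = 8 h/day × 30 days = 240 h
Power = 328.8 kWh ÷ 240 h = 1.37 kW = 1370 W

1370 W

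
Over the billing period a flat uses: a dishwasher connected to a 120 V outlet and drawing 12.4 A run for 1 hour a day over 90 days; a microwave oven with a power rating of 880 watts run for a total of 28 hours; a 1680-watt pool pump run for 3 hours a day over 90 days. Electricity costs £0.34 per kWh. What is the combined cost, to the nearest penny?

dishwasher: Power = 12.4 A × 120 V = 1488 W = 1.488 kW
dishwasher: Runtime = 1 h/day × 90 days = 90 h
dishwasher: 1.488 kW × 90 h = 133.92 kWh
microwave oven: 0.88 kW × 28 h = 24.64 kWh
pool pump: Runtime = 3 h/day × 90 days = 270 h
pool pump: 1.68 kW × 270 h = 453.6 kWh
Total energy = 612.16 kWh
Cost = 612.16 × £0.34 = £208.13

£208.13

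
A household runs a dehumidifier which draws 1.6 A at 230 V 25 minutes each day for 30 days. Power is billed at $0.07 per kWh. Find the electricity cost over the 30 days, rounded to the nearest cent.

$0.32

Power = 1.6 A × 230 V = 368 W = 0.368 kW
Runtime = 25 min × 30 = 750 min = 12.5 h
Energy = 0.368 kW × 12.5 h = 4.6 kWh
Cost = 4.6 kWh × $0.07/kWh = $0.32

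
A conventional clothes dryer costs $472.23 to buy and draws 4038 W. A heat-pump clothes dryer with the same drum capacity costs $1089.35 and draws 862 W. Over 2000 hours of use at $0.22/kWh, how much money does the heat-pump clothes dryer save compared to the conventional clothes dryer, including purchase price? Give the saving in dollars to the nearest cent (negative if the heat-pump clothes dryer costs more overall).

conventional clothes dryer: $472.23 + (4038/1000) kW × 2000 h × $0.22 = $472.23 + $1776.72 = $2248.95
heat-pump clothes dryer: $1089.35 + (862/1000) kW × 2000 h × $0.22 = $1089.35 + $379.28 = $1468.63
Saving = $2248.95 − $1468.63 = $780.32

$780.32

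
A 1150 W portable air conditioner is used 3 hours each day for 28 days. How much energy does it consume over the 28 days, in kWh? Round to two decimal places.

Runtime = 3 h/day × 28 days = 84 h
Energy = 1.15 kW × 84 h = 96.6 kWh

96.60 kWh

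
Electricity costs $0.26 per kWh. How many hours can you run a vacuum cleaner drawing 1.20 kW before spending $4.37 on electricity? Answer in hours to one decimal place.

Energy available = $4.37 ÷ $0.26/kWh = 16.8077 kWh
Hours = 16.8077 kWh ÷ 1.2 kW = 14.0 h

14.0 h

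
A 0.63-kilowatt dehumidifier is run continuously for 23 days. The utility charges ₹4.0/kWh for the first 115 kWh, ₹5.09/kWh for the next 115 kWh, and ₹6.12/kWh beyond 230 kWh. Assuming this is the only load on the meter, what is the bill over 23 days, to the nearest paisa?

Runtime = 24 h × 23 = 552 h
Energy = 0.63 kW × 552 h = 347.76 kWh
Tier 1 (0–115 kWh): 115 × ₹4.0 = ₹460
Tier 2 (115–230 kWh): 115 × ₹5.09 = ₹585.35
Above 230 kWh: 117.76 × ₹6.12 = ₹720.6912
Bill = ₹1766.04

₹1766.04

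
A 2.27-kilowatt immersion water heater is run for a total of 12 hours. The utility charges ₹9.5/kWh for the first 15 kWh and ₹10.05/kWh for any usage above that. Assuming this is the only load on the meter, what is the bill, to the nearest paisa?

Energy = 2.27 kW × 12 h = 27.24 kWh
Tier 1 (0–15 kWh): 15 × ₹9.5 = ₹142.5
Above 15 kWh: 12.24 × ₹10.05 = ₹123.012
Bill = ₹265.51

₹265.51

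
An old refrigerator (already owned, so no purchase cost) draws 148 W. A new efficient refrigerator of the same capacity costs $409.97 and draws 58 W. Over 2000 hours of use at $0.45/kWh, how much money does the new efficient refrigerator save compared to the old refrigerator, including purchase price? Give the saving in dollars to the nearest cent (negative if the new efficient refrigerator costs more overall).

old refrigerator: $0.00 + (148/1000) kW × 2000 h × $0.45 = $0.00 + $133.2 = $133.2
new efficient refrigerator: $409.97 + (58/1000) kW × 2000 h × $0.45 = $409.97 + $52.2 = $462.17
Saving = $133.2 − $462.17 = −$328.97

-$328.97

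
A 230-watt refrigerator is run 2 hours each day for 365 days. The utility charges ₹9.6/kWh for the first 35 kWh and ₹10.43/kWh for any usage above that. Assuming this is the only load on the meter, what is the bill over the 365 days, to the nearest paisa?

Runtime = 2 h/day × 365 days = 730 h
Energy = 0.23 kW × 730 h = 167.9 kWh
Tier 1 (0–35 kWh): 35 × ₹9.6 = ₹336
Above 35 kWh: 132.9 × ₹10.43 = ₹1386.147
Bill = ₹1722.15

₹1722.15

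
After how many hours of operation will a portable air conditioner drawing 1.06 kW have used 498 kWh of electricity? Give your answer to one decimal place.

469.8 h

Hours = 498 kWh ÷ 1.06 kW = 469.8 h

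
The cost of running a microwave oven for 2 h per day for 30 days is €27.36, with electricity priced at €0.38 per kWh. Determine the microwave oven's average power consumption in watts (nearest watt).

1200 W

Energy = €27.36 ÷ €0.38/kWh = 72 kWh
Runtime = 2 h/day × 30 days = 60 h
Power = 72 kWh ÷ 60 h = 1.2 kW = 1200 W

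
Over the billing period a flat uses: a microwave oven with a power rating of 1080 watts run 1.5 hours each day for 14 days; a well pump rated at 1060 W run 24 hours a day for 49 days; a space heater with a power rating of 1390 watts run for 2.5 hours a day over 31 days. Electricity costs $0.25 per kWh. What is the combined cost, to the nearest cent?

$344.24

microwave oven: Runtime = 1.5 h/day × 14 days = 21 h
microwave oven: 1.08 kW × 21 h = 22.68 kWh
well pump: Runtime = 24 h × 49 = 1176 h
well pump: 1.06 kW × 1176 h = 1246.56 kWh
space heater: Runtime = 2.5 h/day × 31 days = 77.5 h
space heater: 1.39 kW × 77.5 h = 107.725 kWh
Total energy = 1376.965 kWh
Cost = 1376.965 × $0.25 = $344.24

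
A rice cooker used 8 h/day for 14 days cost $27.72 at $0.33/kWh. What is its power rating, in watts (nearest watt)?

Energy = $27.72 ÷ $0.33/kWh = 84 kWh
Runtime = 8 h/day × 14 days = 112 h
Power = 84 kWh ÷ 112 h = 0.75 kW = 750 W

750 W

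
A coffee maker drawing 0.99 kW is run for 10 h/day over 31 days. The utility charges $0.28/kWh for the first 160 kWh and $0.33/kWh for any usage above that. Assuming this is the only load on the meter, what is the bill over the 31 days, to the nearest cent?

Runtime = 10 h/day × 31 days = 310 h
Energy = 0.99 kW × 310 h = 306.9 kWh
Tier 1 (0–160 kWh): 160 × $0.28 = $44.8
Above 160 kWh: 146.9 × $0.33 = $48.477
Bill = $93.28

$93.28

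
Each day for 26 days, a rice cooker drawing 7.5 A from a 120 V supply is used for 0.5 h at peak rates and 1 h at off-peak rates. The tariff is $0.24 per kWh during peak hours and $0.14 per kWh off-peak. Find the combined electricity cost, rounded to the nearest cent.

$6.08

Power = 7.5 A × 120 V = 900 W = 0.9 kW
Peak energy = 0.9 kW × 0.5 h × 26 = 11.7 kWh
Off-peak energy = 0.9 kW × 1 h × 26 = 23.4 kWh
Cost = 11.7 × $0.24 + 23.4 × $0.14 = $2.808 + $3.276 = $6.08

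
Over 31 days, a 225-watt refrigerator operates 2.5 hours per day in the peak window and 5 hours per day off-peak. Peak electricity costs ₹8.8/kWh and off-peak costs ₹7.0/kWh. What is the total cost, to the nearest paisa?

₹397.58

Peak energy = 0.225 kW × 2.5 h × 31 = 17.4375 kWh
Off-peak energy = 0.225 kW × 5 h × 31 = 34.875 kWh
Cost = 17.4375 × ₹8.8 + 34.875 × ₹7.0 = ₹153.45 + ₹244.125 = ₹397.58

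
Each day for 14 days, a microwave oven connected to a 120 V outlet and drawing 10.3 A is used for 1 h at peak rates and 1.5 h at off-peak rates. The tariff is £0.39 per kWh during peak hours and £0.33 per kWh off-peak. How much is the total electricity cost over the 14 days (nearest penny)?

£15.31

Power = 10.3 A × 120 V = 1236 W = 1.236 kW
Peak energy = 1.236 kW × 1 h × 14 = 17.304 kWh
Off-peak energy = 1.236 kW × 1.5 h × 14 = 25.956 kWh
Cost = 17.304 × £0.39 + 25.956 × £0.33 = £6.74856 + £8.56548 = £15.31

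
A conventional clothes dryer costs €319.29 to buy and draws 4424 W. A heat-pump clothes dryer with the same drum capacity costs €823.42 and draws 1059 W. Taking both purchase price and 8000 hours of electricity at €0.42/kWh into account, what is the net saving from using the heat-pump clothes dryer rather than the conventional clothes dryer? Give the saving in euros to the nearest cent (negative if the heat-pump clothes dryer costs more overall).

conventional clothes dryer: €319.29 + (4424/1000) kW × 8000 h × €0.42 = €319.29 + €14864.64 = €15183.93
heat-pump clothes dryer: €823.42 + (1059/1000) kW × 8000 h × €0.42 = €823.42 + €3558.24 = €4381.66
Saving = €15183.93 − €4381.66 = €10802.27

€10802.27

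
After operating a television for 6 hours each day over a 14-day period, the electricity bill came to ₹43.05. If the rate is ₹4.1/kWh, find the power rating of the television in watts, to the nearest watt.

Energy = ₹43.05 ÷ ₹4.1/kWh = 10.5 kWh
Runtime = 6 h/day × 14 days = 84 h
Power = 10.5 kWh ÷ 84 h = 0.125 kW = 125 W

125 W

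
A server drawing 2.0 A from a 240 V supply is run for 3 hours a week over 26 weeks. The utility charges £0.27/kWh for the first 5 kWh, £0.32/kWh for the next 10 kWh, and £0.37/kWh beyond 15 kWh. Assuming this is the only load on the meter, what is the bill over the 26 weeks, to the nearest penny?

Power = 2.0 A × 240 V = 480 W = 0.48 kW
Runtime = 3 h/week × 26 weeks = 78 h
Energy = 0.48 kW × 78 h = 37.44 kWh
Tier 1 (0–5 kWh): 5 × £0.27 = £1.35
Tier 2 (5–15 kWh): 10 × £0.32 = £3.2
Above 15 kWh: 22.44 × £0.37 = £8.3028
Bill = £12.85

£12.85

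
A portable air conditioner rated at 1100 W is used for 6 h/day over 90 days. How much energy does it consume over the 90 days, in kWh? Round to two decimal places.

594.00 kWh

Runtime = 6 h/day × 90 days = 540 h
Energy = 1.1 kW × 540 h = 594 kWh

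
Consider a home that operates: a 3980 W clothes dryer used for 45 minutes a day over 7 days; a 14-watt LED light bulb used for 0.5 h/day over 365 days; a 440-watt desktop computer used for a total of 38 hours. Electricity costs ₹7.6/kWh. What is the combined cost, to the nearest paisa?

clothes dryer: Runtime = 45 min × 7 = 315 min = 5.25 h
clothes dryer: 3.98 kW × 5.25 h = 20.895 kWh
LED light bulb: Runtime = 0.5 h/day × 365 days = 182.5 h
LED light bulb: 0.014 kW × 182.5 h = 2.555 kWh
desktop computer: 0.44 kW × 38 h = 16.72 kWh
Total energy = 40.17 kWh
Cost = 40.17 × ₹7.6 = ₹305.29

₹305.29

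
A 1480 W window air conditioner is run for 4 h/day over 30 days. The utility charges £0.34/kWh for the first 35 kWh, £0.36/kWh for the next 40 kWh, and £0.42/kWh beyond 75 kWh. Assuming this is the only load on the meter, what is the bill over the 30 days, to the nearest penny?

Runtime = 4 h/day × 30 days = 120 h
Energy = 1.48 kW × 120 h = 177.6 kWh
Tier 1 (0–35 kWh): 35 × £0.34 = £11.9
Tier 2 (35–75 kWh): 40 × £0.36 = £14.4
Above 75 kWh: 102.6 × £0.42 = £43.092
Bill = £69.39

£69.39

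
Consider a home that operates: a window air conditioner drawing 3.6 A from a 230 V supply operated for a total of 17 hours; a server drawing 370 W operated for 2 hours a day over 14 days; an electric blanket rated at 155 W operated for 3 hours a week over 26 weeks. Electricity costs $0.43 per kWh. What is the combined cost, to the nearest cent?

window air conditioner: Power = 3.6 A × 230 V = 828 W = 0.828 kW
window air conditioner: 0.828 kW × 17 h = 14.076 kWh
server: Runtime = 2 h/day × 14 days = 28 h
server: 0.37 kW × 28 h = 10.36 kWh
electric blanket: Runtime = 3 h/week × 26 weeks = 78 h
electric blanket: 0.155 kW × 78 h = 12.09 kWh
Total energy = 36.526 kWh
Cost = 36.526 × $0.43 = $15.71

$15.71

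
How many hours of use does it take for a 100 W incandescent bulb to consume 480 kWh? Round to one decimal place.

Hours = 480 kWh ÷ 0.1 kW = 4800.0 h

4800.0 h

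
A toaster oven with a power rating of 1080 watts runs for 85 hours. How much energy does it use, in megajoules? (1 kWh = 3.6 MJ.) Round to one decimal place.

330.5 MJ

Energy = 1.08 kW × 85 h = 91.8 kWh
= 91.8 × 3.6 MJ = 330.5 MJ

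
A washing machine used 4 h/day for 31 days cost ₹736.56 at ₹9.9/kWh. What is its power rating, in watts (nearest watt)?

600 W

Energy = ₹736.56 ÷ ₹9.9/kWh = 74.4 kWh
Runtime = 4 h/day × 31 days = 124 h
Power = 74.4 kWh ÷ 124 h = 0.6 kW = 600 W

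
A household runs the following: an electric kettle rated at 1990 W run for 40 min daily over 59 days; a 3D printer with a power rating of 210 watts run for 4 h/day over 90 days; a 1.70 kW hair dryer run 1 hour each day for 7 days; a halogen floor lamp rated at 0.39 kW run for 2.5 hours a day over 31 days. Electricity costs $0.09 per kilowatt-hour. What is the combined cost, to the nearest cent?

$17.64

electric kettle: Runtime = 40 min × 59 = 2360 min = 39.333333… h
electric kettle: 1.99 kW × 39.333333… h = 78.273333… kWh
3D printer: Runtime = 4 h/day × 90 days = 360 h
3D printer: 0.21 kW × 360 h = 75.6 kWh
hair dryer: Runtime = 1 h/day × 7 days = 7 h
hair dryer: 1.7 kW × 7 h = 11.9 kWh
halogen floor lamp: Runtime = 2.5 h/day × 31 days = 77.5 h
halogen floor lamp: 0.39 kW × 77.5 h = 30.225 kWh
Total energy = 195.998333… kWh
Cost = 195.998333… × $0.09 = $17.64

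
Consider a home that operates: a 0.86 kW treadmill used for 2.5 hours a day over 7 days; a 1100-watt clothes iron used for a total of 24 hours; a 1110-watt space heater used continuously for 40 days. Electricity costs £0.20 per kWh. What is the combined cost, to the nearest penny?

£221.41

treadmill: Runtime = 2.5 h/day × 7 days = 17.5 h
treadmill: 0.86 kW × 17.5 h = 15.05 kWh
clothes iron: 1.1 kW × 24 h = 26.4 kWh
space heater: Runtime = 24 h × 40 = 960 h
space heater: 1.11 kW × 960 h = 1065.6 kWh
Total energy = 1107.05 kWh
Cost = 1107.05 × £0.20 = £221.41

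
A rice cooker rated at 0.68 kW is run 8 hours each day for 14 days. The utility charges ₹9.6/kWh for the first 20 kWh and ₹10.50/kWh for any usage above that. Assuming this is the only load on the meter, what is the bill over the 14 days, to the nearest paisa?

Runtime = 8 h/day × 14 days = 112 h
Energy = 0.68 kW × 112 h = 76.16 kWh
Tier 1 (0–20 kWh): 20 × ₹9.6 = ₹192
Above 20 kWh: 56.16 × ₹10.50 = ₹589.68
Bill = ₹781.68

₹781.68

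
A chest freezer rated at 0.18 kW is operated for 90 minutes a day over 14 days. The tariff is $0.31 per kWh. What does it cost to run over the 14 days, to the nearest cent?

$1.17

Runtime = 90 min × 14 = 1260 min = 21 h
Energy = 0.18 kW × 21 h = 3.78 kWh
Cost = 3.78 kWh × $0.31/kWh = $1.17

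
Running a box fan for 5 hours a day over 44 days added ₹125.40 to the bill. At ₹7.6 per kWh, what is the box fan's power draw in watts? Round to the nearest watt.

75 W

Energy = ₹125.40 ÷ ₹7.6/kWh = 16.5 kWh
Runtime = 5 h/day × 44 days = 220 h
Power = 16.5 kWh ÷ 220 h = 0.075 kW = 75 W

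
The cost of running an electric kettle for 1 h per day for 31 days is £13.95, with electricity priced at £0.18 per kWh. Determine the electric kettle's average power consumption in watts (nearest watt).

Energy = £13.95 ÷ £0.18/kWh = 77.5 kWh
Runtime = 1 h/day × 31 days = 31 h
Power = 77.5 kWh ÷ 31 h = 2.5 kW = 2500 W

2500 W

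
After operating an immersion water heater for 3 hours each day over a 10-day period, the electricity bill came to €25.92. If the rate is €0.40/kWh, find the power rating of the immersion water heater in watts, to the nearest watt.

2160 W

Energy = €25.92 ÷ €0.40/kWh = 64.8 kWh
Runtime = 3 h/day × 10 days = 30 h
Power = 64.8 kWh ÷ 30 h = 2.16 kW = 2160 W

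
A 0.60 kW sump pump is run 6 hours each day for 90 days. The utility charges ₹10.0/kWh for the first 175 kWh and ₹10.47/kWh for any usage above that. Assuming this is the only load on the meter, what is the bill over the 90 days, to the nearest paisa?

Runtime = 6 h/day × 90 days = 540 h
Energy = 0.6 kW × 540 h = 324 kWh
Tier 1 (0–175 kWh): 175 × ₹10.0 = ₹1750
Above 175 kWh: 149 × ₹10.47 = ₹1560.03
Bill = ₹3310.03

₹3310.03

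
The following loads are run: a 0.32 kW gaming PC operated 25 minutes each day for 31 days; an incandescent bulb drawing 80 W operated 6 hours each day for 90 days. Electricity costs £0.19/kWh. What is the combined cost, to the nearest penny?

gaming PC: Runtime = 25 min × 31 = 775 min = 12.916666… h
gaming PC: 0.32 kW × 12.916666… h = 4.133333… kWh
incandescent bulb: Runtime = 6 h/day × 90 days = 540 h
incandescent bulb: 0.08 kW × 540 h = 43.2 kWh
Total energy = 47.333333… kWh
Cost = 47.333333… × £0.19 = £8.99

£8.99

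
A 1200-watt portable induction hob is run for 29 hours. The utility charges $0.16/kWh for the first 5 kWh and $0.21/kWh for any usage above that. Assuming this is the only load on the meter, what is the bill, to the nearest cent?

Energy = 1.2 kW × 29 h = 34.8 kWh
Tier 1 (0–5 kWh): 5 × $0.16 = $0.8
Above 5 kWh: 29.8 × $0.21 = $6.258
Bill = $7.06

$7.06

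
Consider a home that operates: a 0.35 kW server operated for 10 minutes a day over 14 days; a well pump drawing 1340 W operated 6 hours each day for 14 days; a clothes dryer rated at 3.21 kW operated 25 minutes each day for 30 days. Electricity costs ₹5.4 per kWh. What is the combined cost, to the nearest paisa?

server: Runtime = 10 min × 14 = 140 min = 2.333333… h
server: 0.35 kW × 2.333333… h = 0.816666… kWh
well pump: Runtime = 6 h/day × 14 days = 84 h
well pump: 1.34 kW × 84 h = 112.56 kWh
clothes dryer: Runtime = 25 min × 30 = 750 min = 12.5 h
clothes dryer: 3.21 kW × 12.5 h = 40.125 kWh
Total energy = 153.501666… kWh
Cost = 153.501666… × ₹5.4 = ₹828.91

₹828.91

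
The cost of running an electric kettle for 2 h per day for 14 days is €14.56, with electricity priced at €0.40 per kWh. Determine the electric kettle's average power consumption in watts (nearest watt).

Energy = €14.56 ÷ €0.40/kWh = 36.4 kWh
Runtime = 2 h/day × 14 days = 28 h
Power = 36.4 kWh ÷ 28 h = 1.3 kW = 1300 W

1300 W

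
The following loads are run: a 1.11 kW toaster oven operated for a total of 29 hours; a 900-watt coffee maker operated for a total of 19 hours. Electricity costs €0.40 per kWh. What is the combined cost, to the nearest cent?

toaster oven: 1.11 kW × 29 h = 32.19 kWh
coffee maker: 0.9 kW × 19 h = 17.1 kWh
Total energy = 49.29 kWh
Cost = 49.29 × €0.40 = €19.72

€19.72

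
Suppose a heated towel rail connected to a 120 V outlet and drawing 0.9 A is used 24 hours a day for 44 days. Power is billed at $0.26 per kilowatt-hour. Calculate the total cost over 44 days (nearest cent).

Power = 0.9 A × 120 V = 108 W = 0.108 kW
Runtime = 24 h × 44 = 1056 h
Energy = 0.108 kW × 1056 h = 114.048 kWh
Cost = 114.048 kWh × $0.26/kWh = $29.65

$29.65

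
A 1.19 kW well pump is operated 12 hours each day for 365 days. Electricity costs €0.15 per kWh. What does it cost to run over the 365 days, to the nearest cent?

€781.83

Runtime = 12 h/day × 365 days = 4380 h
Energy = 1.19 kW × 4380 h = 5212.2 kWh
Cost = 5212.2 kWh × €0.15/kWh = €781.83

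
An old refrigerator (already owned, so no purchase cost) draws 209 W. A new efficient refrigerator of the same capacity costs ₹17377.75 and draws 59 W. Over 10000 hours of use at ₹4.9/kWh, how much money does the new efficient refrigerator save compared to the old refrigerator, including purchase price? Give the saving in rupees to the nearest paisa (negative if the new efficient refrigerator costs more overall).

-₹10027.75

old refrigerator: ₹0.00 + (209/1000) kW × 10000 h × ₹4.9 = ₹0.00 + ₹10241 = ₹10241
new efficient refrigerator: ₹17377.75 + (59/1000) kW × 10000 h × ₹4.9 = ₹17377.75 + ₹2891 = ₹20268.75
Saving = ₹10241 − ₹20268.75 = −₹10027.75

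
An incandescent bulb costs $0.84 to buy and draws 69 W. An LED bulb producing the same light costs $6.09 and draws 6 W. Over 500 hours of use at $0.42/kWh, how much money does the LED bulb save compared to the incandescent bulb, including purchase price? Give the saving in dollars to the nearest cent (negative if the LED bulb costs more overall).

incandescent bulb: $0.84 + (69/1000) kW × 500 h × $0.42 = $0.84 + $14.49 = $15.33
LED bulb: $6.09 + (6/1000) kW × 500 h × $0.42 = $6.09 + $1.26 = $7.35
Saving = $15.33 − $7.35 = $7.98

$7.98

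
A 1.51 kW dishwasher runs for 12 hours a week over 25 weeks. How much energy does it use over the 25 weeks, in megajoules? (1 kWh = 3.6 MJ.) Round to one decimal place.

Runtime = 12 h/week × 25 weeks = 300 h
Energy = 1.51 kW × 300 h = 453 kWh
= 453 × 3.6 MJ = 1630.8 MJ

1630.8 MJ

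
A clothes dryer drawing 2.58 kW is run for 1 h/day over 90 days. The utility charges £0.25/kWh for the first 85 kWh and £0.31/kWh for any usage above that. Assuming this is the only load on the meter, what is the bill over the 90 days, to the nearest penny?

Runtime = 1 h/day × 90 days = 90 h
Energy = 2.58 kW × 90 h = 232.2 kWh
Tier 1 (0–85 kWh): 85 × £0.25 = £21.25
Above 85 kWh: 147.2 × £0.31 = £45.632
Bill = £66.88

£66.88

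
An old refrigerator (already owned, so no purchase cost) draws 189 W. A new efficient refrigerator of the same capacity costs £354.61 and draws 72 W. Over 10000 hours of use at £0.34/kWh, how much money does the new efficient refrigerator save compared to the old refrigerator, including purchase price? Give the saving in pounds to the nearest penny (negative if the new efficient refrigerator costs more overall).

old refrigerator: £0.00 + (189/1000) kW × 10000 h × £0.34 = £0.00 + £642.6 = £642.6
new efficient refrigerator: £354.61 + (72/1000) kW × 10000 h × £0.34 = £354.61 + £244.8 = £599.41
Saving = £642.6 − £599.41 = £43.19

£43.19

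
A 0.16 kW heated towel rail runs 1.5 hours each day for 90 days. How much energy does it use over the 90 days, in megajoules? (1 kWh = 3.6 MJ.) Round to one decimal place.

77.8 MJ

Runtime = 1.5 h/day × 90 days = 135 h
Energy = 0.16 kW × 135 h = 21.6 kWh
= 21.6 × 3.6 MJ = 77.8 MJ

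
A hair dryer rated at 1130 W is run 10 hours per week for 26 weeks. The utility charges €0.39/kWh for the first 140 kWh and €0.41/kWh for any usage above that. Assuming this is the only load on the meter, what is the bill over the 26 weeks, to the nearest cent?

€117.66

Runtime = 10 h/week × 26 weeks = 260 h
Energy = 1.13 kW × 260 h = 293.8 kWh
Tier 1 (0–140 kWh): 140 × €0.39 = €54.6
Above 140 kWh: 153.8 × €0.41 = €63.058
Bill = €117.66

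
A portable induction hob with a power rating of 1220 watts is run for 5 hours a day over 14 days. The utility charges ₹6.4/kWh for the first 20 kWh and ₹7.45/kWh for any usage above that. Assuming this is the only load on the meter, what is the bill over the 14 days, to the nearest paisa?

Runtime = 5 h/day × 14 days = 70 h
Energy = 1.22 kW × 70 h = 85.4 kWh
Tier 1 (0–20 kWh): 20 × ₹6.4 = ₹128
Above 20 kWh: 65.4 × ₹7.45 = ₹487.23
Bill = ₹615.23

₹615.23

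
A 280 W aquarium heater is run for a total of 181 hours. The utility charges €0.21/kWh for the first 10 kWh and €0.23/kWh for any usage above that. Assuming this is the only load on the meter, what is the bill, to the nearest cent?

€11.46

Energy = 0.28 kW × 181 h = 50.68 kWh
Tier 1 (0–10 kWh): 10 × €0.21 = €2.1
Above 10 kWh: 40.68 × €0.23 = €9.3564
Bill = €11.46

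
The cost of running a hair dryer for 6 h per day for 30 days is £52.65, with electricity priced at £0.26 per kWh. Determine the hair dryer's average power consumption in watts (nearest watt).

1125 W

Energy = £52.65 ÷ £0.26/kWh = 202.5 kWh
Runtime = 6 h/day × 30 days = 180 h
Power = 202.5 kWh ÷ 180 h = 1.125 kW = 1125 W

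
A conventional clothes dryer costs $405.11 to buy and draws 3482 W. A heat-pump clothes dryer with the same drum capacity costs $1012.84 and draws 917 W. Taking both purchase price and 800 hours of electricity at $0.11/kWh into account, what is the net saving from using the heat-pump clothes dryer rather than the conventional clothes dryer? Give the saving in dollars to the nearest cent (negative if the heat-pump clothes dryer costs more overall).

conventional clothes dryer: $405.11 + (3482/1000) kW × 800 h × $0.11 = $405.11 + $306.416 = $711.526
heat-pump clothes dryer: $1012.84 + (917/1000) kW × 800 h × $0.11 = $1012.84 + $80.696 = $1093.536
Saving = $711.526 − $1093.536 = −$382.01

-$382.01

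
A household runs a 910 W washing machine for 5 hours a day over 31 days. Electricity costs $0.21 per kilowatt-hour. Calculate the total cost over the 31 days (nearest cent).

$29.62

Runtime = 5 h/day × 31 days = 155 h
Energy = 0.91 kW × 155 h = 141.05 kWh
Cost = 141.05 kWh × $0.21/kWh = $29.62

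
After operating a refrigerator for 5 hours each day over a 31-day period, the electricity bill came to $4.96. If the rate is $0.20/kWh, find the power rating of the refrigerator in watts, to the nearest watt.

160 W

Energy = $4.96 ÷ $0.20/kWh = 24.8 kWh
Runtime = 5 h/day × 31 days = 155 h
Power = 24.8 kWh ÷ 155 h = 0.16 kW = 160 W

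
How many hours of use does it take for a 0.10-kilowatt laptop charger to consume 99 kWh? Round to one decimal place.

990.0 h

Hours = 99 kWh ÷ 0.1 kW = 990.0 h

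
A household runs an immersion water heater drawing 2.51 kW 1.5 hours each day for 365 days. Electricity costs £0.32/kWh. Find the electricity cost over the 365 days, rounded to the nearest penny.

£439.75

Runtime = 1.5 h/day × 365 days = 547.5 h
Energy = 2.51 kW × 547.5 h = 1374.225 kWh
Cost = 1374.225 kWh × £0.32/kWh = £439.75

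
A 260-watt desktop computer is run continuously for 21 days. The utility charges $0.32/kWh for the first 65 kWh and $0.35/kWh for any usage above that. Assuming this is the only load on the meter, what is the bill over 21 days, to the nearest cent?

Runtime = 24 h × 21 = 504 h
Energy = 0.26 kW × 504 h = 131.04 kWh
Tier 1 (0–65 kWh): 65 × $0.32 = $20.8
Above 65 kWh: 66.04 × $0.35 = $23.114
Bill = $43.91

$43.91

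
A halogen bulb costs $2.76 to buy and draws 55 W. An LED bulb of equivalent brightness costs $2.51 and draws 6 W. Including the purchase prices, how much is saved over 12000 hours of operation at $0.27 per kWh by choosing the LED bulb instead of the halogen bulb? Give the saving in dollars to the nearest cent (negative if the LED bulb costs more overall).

$159.01

halogen bulb: $2.76 + (55/1000) kW × 12000 h × $0.27 = $2.76 + $178.2 = $180.96
LED bulb: $2.51 + (6/1000) kW × 12000 h × $0.27 = $2.51 + $19.44 = $21.95
Saving = $180.96 − $21.95 = $159.01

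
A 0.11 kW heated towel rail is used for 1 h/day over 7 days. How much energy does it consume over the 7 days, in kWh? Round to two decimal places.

Runtime = 1 h/day × 7 days = 7 h
Energy = 0.11 kW × 7 h = 0.77 kWh

0.77 kWh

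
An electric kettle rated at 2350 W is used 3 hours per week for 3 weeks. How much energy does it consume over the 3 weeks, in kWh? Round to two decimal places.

Runtime = 3 h/week × 3 weeks = 9 h
Energy = 2.35 kW × 9 h = 21.15 kWh

21.15 kWh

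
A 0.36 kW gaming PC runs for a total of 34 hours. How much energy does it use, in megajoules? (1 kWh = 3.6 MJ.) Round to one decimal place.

Energy = 0.36 kW × 34 h = 12.24 kWh
= 12.24 × 3.6 MJ = 44.1 MJ

44.1 MJ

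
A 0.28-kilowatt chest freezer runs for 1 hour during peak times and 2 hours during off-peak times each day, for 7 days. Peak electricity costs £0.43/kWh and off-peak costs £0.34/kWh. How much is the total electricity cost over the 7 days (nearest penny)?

Peak energy = 0.28 kW × 1 h × 7 = 1.96 kWh
Off-peak energy = 0.28 kW × 2 h × 7 = 3.92 kWh
Cost = 1.96 × £0.43 + 3.92 × £0.34 = £0.8428 + £1.3328 = £2.18

£2.18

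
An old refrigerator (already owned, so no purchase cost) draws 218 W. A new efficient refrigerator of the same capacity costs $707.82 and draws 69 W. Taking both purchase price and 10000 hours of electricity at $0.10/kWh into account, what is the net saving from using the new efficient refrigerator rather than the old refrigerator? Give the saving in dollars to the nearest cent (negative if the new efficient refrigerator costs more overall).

old refrigerator: $0.00 + (218/1000) kW × 10000 h × $0.10 = $0.00 + $218 = $218
new efficient refrigerator: $707.82 + (69/1000) kW × 10000 h × $0.10 = $707.82 + $69 = $776.82
Saving = $218 − $776.82 = −$558.82

-$558.82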